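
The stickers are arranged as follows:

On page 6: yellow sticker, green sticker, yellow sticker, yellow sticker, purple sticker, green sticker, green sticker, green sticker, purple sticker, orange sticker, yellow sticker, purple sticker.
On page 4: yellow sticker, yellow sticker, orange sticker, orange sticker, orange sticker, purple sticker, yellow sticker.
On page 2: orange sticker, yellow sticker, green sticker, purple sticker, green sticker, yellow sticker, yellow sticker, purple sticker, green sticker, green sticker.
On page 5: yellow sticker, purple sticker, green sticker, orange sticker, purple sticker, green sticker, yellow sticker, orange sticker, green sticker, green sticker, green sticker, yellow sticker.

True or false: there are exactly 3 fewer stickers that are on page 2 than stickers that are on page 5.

False

stickers on page 2: 10.
stickers on page 5: 12.
The claim requires 12 − 10 (= 2) to equal 3, which does not hold.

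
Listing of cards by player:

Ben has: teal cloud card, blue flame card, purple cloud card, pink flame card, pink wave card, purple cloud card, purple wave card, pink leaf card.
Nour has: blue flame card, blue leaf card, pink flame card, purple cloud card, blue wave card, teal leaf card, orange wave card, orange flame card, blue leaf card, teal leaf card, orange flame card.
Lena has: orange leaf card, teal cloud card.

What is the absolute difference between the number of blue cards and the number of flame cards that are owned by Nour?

blue cards: 5. flame cards owned by Nour: 4.
|5 − 4| = 5 − 4 = 1.

1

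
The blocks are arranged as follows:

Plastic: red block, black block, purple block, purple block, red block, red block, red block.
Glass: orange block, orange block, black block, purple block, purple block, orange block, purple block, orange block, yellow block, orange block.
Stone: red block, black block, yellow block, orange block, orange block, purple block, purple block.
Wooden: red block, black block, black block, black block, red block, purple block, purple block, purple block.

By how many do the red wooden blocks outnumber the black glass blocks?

red wooden blocks: 2.
black glass blocks: 1.
2 − 1 = 1.

1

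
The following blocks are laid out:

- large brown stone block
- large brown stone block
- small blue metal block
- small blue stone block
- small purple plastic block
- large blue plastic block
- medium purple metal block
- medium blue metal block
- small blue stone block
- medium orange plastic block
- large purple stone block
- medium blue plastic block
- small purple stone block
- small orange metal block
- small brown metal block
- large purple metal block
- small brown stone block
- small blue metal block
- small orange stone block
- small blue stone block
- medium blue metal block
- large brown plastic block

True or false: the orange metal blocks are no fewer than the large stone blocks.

|orange metal blocks| = 1.
|large stone blocks| = 3.
The claim requires 1 ≥ 3, which does not hold.

False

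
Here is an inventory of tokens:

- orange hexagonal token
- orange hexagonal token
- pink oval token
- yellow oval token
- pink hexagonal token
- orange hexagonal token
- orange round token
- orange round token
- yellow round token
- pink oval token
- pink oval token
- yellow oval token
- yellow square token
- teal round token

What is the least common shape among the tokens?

square

Counts by shape: oval 5, hexagonal 4, round 4, square 1.
The minimum is 1, held uniquely by square.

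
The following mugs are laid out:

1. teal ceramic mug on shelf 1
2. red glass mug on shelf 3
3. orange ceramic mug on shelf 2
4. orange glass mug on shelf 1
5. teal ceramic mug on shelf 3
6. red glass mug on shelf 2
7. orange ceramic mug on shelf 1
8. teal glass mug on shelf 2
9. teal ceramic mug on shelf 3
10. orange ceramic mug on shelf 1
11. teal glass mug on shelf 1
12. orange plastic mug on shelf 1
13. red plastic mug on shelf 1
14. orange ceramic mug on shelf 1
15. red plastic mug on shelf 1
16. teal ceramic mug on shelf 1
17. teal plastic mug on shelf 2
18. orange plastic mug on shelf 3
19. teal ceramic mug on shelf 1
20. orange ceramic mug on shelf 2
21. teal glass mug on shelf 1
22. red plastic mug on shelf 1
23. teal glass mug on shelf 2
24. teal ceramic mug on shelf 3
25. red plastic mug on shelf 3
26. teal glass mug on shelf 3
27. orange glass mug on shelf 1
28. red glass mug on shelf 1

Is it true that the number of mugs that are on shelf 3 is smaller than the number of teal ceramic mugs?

|mugs on shelf 3| = 7.
|teal ceramic mugs| = 6.
The claim requires 7 < 6, which does not hold.

False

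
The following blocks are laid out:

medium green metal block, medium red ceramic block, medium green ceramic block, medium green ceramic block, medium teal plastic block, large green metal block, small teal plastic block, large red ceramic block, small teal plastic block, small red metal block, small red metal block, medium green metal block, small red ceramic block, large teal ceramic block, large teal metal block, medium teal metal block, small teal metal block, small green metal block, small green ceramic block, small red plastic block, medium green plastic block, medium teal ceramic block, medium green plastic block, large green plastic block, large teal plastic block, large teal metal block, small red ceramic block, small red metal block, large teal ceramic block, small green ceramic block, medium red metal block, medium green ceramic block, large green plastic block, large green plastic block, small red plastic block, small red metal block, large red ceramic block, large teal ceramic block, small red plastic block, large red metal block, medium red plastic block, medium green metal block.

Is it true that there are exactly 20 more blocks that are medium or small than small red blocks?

|blocks that are medium or small| = 29.
|small red blocks| = 9.
The claim requires 29 − 9 (= 20) to equal 20, which holds.

True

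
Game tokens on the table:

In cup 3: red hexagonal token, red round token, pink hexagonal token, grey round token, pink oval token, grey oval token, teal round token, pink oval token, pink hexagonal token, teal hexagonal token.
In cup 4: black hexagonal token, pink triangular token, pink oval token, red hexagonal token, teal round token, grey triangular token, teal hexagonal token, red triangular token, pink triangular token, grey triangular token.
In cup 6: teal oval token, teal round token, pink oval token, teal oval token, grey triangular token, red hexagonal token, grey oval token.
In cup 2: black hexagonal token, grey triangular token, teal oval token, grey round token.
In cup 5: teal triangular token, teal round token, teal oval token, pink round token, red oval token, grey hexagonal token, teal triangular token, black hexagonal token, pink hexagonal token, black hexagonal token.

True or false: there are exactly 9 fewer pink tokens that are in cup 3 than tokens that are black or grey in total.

|pink tokens in cup 3| = 4.
|tokens that are black or grey| = 13.
The claim requires 13 − 4 (= 9) to equal 9, which holds.

True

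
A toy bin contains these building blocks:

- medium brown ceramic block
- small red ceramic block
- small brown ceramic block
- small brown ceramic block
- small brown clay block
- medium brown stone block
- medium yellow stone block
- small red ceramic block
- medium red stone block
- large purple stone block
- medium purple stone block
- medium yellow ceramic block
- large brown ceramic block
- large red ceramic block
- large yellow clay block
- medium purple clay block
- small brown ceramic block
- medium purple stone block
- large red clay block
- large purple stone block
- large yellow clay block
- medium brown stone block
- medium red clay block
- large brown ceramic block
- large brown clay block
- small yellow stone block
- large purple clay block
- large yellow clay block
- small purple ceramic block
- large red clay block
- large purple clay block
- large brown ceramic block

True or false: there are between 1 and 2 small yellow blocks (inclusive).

True

|small yellow blocks| = 1.
The claim requires 1 ≤ 1 ≤ 2, which holds.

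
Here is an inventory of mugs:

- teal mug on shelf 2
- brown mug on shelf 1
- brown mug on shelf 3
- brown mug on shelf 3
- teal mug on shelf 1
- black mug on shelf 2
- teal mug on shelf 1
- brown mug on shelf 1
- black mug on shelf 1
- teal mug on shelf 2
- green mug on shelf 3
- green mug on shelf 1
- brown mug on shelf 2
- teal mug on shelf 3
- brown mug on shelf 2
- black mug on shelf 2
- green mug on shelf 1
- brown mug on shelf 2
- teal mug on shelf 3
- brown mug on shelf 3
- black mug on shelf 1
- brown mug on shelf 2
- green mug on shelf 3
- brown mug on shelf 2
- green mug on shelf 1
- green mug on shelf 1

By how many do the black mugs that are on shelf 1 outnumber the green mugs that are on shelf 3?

0

black mugs on shelf 1: 2.
green mugs on shelf 3: 2.
2 − 2 = 0.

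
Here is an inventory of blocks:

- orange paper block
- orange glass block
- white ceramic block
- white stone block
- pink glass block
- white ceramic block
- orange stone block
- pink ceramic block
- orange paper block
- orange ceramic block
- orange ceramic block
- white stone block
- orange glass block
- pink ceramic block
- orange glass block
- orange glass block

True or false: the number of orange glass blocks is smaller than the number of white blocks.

False

orange glass blocks: 4.
white blocks: 4.
The claim requires 4 < 4, which does not hold.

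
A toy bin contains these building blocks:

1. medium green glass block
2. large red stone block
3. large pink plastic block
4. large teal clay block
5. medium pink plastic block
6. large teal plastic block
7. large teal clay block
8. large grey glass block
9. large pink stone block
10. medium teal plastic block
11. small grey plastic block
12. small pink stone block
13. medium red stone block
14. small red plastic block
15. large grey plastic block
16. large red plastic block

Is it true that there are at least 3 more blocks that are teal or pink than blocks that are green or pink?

There are 8 blocks that are teal or pink.
There are 5 blocks that are green or pink.
The claim requires 8 − 5 = 3 ≥ 3, which holds.

True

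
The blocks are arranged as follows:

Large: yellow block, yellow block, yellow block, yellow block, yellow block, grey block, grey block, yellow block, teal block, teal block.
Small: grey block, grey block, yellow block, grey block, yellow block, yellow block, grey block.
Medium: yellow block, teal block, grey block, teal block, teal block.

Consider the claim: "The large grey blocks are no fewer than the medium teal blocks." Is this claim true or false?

False

There are 2 large grey blocks.
There are 3 medium teal blocks.
The claim requires 2 ≥ 3, which does not hold.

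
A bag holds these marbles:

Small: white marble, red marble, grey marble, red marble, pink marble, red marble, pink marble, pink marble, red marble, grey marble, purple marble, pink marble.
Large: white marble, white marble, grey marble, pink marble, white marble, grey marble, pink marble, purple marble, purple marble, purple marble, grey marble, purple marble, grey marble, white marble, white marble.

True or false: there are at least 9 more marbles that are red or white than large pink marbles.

False

marbles that are red or white: 10.
large pink marbles: 2.
The claim requires 10 − 2 = 8 ≥ 9, which does not hold.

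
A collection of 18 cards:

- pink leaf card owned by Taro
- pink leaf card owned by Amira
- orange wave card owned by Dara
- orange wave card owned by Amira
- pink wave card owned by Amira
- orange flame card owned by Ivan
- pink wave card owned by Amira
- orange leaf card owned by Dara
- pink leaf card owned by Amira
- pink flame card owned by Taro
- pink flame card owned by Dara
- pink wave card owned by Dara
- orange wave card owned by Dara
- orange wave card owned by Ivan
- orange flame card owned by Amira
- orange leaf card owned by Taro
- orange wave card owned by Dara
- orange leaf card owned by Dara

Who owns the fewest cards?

Counts by player: Dara→7, Amira→6, Taro→3, Ivan→2.
The minimum is 2, held uniquely by Ivan.

Ivan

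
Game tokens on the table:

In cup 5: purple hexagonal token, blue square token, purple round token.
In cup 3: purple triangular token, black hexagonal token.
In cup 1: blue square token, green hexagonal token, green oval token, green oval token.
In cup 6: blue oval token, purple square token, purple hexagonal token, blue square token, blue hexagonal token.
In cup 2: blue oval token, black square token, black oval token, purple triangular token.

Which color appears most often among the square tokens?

Counts by color (restricted to square tokens): blue 3, black 1, purple 1.
The maximum is 3, held uniquely by blue.

blue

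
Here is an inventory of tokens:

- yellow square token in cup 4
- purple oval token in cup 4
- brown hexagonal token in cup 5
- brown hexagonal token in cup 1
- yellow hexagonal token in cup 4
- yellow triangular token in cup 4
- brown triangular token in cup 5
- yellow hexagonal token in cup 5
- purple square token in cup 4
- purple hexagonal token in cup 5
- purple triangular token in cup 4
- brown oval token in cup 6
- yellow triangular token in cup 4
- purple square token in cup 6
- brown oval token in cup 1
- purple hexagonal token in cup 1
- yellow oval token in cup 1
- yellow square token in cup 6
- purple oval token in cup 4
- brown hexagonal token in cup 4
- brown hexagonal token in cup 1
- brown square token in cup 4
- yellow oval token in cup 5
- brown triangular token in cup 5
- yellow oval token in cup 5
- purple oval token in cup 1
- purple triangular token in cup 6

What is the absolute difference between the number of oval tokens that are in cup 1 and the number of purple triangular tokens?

oval tokens in cup 1: 3. purple triangular tokens: 2.
|3 − 2| = 3 − 2 = 1.

1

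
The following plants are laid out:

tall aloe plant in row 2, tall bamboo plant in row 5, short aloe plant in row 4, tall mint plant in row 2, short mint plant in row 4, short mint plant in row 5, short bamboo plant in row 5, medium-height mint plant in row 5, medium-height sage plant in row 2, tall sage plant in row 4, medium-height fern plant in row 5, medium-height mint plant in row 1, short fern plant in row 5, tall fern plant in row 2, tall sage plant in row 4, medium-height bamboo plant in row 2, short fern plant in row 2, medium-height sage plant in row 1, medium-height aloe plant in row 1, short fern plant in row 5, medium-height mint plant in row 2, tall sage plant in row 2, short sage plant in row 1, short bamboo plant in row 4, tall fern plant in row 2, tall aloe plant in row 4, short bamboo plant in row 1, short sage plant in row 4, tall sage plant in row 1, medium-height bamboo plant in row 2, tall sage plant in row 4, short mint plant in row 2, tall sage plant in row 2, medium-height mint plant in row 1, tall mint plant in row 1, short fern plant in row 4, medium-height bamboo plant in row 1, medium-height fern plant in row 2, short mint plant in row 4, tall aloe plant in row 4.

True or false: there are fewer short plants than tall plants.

short plants: 14.
tall plants: 14.
The claim requires 14 < 14, which does not hold.

False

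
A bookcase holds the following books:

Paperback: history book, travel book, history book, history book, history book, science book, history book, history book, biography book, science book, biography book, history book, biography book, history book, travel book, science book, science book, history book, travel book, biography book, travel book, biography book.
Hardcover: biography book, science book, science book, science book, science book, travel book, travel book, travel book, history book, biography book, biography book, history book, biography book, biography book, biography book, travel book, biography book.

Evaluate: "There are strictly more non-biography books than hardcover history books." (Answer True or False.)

True

There are 27 non-biography books.
There are 2 hardcover history books.
The claim requires 27 > 2, which holds.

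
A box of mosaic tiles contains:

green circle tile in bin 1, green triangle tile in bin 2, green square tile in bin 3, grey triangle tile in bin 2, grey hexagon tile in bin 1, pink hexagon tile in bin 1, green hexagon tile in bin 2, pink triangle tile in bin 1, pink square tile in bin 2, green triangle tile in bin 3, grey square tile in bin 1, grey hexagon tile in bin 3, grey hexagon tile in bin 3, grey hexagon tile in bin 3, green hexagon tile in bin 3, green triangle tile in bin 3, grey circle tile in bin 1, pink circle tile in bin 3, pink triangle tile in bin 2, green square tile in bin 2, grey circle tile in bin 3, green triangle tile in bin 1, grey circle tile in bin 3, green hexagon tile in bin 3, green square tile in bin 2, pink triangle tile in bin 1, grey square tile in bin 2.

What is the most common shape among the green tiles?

triangle

Counts by shape (restricted to green tiles): triangle 4, square 3, hexagon 3, circle 1.
The maximum is 4, held uniquely by triangle.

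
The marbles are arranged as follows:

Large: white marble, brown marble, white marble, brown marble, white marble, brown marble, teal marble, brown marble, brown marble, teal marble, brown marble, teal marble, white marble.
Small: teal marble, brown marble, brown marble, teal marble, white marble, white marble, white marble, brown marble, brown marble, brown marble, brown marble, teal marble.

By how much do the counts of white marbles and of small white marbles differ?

4

white marbles: 7. small white marbles: 3.
|7 − 3| = 7 − 3 = 4.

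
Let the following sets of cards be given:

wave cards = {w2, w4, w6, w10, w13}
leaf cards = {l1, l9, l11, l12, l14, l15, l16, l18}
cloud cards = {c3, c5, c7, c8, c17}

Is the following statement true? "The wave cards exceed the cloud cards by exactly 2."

There are 5 wave cards.
There are 5 cloud cards.
The claim requires 5 − 5 (= 0) to equal 2, which does not hold.

False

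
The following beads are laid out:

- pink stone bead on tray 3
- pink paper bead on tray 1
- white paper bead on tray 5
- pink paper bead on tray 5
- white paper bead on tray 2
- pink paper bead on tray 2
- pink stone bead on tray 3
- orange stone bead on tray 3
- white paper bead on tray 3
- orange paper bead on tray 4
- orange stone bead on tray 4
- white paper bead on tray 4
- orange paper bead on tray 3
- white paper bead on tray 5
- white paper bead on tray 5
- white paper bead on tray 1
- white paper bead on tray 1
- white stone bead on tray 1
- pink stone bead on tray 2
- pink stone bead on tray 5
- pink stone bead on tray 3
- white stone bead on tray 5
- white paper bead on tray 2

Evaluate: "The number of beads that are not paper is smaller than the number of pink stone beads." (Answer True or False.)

False

beads that are not paper: 9.
pink stone beads: 5.
The claim requires 9 < 5, which does not hold.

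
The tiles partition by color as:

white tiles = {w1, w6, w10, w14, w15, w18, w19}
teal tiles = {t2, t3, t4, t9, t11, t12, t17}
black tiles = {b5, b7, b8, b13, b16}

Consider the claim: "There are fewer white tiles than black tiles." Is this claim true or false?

False

There are 7 white tiles.
There are 5 black tiles.
The claim requires 7 < 5, which does not hold.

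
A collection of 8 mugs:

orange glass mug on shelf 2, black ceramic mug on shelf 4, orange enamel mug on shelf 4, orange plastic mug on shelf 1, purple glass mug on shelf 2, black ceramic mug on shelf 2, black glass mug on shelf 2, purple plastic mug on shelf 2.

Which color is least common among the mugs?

purple

Counts by color: black 3, orange 3, purple 2.
The minimum is 2, held uniquely by purple.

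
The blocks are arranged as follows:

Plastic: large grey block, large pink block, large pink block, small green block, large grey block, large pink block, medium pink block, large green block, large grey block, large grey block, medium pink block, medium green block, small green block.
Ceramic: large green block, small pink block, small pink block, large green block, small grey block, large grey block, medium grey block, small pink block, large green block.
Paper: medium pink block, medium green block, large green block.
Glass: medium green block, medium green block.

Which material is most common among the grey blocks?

plastic

Counts by material (restricted to grey blocks): plastic 4, ceramic 3.
The maximum is 4, held uniquely by plastic.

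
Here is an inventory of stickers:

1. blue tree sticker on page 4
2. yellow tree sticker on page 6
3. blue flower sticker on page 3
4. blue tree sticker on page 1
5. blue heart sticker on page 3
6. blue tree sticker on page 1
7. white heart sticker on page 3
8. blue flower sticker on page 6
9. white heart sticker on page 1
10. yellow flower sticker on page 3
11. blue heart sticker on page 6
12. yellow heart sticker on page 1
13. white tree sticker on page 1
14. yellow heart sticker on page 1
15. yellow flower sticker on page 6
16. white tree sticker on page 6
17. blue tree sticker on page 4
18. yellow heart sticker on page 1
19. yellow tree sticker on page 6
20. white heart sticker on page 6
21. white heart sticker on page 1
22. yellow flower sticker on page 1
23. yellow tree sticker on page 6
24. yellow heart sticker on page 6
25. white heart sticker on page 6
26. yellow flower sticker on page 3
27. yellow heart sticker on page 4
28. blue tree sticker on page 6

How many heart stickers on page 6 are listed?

4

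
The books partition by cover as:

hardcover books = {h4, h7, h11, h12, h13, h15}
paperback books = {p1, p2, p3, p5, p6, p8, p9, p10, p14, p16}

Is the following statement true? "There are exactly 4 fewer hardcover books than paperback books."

True

|hardcover books| = 6.
|paperback books| = 10.
The claim requires 10 − 6 (= 4) to equal 4, which holds.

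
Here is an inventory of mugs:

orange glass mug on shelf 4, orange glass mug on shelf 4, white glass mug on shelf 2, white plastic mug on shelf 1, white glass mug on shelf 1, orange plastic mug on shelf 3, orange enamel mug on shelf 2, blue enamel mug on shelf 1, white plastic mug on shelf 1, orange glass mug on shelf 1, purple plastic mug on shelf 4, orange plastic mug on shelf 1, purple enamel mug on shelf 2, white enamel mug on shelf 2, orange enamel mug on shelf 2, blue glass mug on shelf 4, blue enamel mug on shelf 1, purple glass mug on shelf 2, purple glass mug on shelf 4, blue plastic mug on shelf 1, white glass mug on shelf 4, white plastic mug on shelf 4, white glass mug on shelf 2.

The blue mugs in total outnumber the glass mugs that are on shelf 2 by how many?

blue mugs: 4.
glass mugs on shelf 2: 3.
4 − 3 = 1.

1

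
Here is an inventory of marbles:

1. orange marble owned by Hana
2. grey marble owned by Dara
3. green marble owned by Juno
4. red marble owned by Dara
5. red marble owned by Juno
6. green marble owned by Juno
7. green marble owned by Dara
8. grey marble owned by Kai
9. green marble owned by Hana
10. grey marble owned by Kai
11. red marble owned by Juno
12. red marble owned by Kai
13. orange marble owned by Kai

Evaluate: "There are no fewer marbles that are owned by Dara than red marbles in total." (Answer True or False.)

False

|marbles owned by Dara| = 3.
|red marbles| = 4.
The claim requires 3 ≥ 4, which does not hold.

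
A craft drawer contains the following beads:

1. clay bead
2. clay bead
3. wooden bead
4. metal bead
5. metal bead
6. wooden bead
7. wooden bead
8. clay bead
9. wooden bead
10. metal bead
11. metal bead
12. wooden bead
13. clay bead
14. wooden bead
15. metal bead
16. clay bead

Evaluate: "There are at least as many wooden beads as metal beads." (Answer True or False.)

wooden beads: 6.
metal beads: 5.
The claim requires 6 ≥ 5, which holds.

True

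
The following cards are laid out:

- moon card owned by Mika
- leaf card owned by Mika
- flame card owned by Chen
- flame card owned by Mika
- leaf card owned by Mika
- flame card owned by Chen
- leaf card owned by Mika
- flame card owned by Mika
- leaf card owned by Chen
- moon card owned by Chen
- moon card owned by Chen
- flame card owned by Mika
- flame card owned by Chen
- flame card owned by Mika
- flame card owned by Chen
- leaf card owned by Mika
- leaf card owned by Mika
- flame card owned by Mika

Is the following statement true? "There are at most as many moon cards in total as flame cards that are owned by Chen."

True

moon cards: 3.
flame cards owned by Chen: 4.
The claim requires 3 ≤ 4, which holds.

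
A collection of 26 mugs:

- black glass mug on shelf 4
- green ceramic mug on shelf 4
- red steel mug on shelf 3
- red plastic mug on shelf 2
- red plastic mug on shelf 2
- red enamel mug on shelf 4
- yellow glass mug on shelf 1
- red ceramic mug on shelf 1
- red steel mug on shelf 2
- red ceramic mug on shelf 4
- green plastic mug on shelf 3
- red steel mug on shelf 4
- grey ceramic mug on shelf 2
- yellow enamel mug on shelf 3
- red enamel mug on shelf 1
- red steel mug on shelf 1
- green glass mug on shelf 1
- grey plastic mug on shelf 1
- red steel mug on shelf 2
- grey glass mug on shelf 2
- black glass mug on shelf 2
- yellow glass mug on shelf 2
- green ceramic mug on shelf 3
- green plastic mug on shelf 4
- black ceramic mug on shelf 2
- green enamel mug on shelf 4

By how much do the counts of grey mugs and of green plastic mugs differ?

grey mugs: 3. green plastic mugs: 2.
|3 − 2| = 3 − 2 = 1.

1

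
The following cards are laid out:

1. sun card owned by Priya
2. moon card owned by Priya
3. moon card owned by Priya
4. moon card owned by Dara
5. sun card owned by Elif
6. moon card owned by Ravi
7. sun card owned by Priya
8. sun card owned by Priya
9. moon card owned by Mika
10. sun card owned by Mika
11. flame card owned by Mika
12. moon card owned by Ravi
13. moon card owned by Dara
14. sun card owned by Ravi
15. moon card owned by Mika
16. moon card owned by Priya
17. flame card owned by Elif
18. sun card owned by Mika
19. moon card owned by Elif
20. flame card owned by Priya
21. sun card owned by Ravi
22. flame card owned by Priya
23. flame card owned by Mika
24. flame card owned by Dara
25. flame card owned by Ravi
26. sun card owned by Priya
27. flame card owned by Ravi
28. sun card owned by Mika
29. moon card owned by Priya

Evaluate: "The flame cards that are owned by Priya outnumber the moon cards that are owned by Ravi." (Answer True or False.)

Count of flame cards owned by Priya: 2.
Count of moon cards owned by Ravi: 2.
The claim requires 2 > 2, which does not hold.

False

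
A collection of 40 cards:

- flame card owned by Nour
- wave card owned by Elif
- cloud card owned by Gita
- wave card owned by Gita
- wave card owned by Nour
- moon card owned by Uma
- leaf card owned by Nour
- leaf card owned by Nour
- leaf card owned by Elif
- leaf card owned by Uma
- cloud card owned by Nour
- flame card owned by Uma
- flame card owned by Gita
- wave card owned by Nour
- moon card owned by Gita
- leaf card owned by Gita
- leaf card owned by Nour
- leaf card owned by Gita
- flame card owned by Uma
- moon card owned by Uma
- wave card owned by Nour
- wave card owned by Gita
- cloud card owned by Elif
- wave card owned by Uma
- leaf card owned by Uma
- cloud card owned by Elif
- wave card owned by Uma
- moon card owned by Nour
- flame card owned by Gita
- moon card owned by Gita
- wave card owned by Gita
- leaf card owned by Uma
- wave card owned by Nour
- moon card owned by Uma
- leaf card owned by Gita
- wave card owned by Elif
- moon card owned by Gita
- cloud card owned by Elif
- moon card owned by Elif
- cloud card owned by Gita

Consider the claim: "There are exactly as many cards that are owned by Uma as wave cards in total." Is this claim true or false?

False

|cards owned by Uma| = 10.
|wave cards| = 11.
The claim requires 10 = 11, which does not hold.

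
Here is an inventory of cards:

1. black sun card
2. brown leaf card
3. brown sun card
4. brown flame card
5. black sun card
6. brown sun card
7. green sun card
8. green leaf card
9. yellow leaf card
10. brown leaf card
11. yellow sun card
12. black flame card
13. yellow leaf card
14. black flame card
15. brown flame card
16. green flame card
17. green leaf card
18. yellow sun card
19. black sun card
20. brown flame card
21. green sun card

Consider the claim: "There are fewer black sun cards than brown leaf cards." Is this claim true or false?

False

black sun cards: 3.
brown leaf cards: 2.
The claim requires 3 < 2, which does not hold.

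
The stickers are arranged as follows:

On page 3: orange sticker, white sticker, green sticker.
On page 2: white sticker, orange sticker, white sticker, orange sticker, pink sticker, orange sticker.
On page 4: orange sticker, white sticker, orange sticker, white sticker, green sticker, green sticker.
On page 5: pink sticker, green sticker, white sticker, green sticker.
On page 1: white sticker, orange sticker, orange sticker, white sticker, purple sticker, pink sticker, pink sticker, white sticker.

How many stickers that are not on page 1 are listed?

19

Total stickers: 27; with the excluded value: 8; remaining 27 − 8 = 19.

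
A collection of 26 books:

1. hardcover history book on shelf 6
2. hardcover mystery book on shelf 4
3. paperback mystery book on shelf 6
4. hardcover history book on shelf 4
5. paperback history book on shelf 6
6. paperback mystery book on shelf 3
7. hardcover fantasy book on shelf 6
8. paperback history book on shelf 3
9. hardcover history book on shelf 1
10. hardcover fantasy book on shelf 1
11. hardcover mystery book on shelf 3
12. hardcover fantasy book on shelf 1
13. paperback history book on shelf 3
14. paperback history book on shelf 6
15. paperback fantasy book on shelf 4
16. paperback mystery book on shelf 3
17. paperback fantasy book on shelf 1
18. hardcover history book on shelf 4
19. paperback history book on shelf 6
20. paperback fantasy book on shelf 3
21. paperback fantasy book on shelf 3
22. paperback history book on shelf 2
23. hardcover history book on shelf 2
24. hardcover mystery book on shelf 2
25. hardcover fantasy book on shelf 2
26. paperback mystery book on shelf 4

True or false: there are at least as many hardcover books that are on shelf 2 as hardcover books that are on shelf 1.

There are 3 hardcover books on shelf 2.
There are 3 hardcover books on shelf 1.
The claim requires 3 ≥ 3, which holds.

True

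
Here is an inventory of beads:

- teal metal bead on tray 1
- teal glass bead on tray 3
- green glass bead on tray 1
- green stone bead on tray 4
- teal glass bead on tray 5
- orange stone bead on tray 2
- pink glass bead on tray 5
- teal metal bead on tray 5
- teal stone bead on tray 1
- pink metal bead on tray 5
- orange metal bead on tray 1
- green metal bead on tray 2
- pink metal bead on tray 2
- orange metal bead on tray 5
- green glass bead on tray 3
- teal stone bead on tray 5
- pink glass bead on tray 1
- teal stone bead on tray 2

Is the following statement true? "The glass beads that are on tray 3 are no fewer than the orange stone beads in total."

|glass beads on tray 3| = 2.
|orange stone beads| = 1.
The claim requires 2 ≥ 1, which holds.

True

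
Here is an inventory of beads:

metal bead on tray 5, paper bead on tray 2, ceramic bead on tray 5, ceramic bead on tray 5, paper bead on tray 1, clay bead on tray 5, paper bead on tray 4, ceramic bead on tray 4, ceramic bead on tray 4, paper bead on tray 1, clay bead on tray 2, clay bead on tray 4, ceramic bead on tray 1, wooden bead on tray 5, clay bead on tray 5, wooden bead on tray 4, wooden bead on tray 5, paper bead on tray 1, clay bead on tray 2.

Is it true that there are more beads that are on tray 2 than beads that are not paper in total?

beads on tray 2: 3.
beads that are not paper: 14.
The claim requires 3 > 14, which does not hold.

False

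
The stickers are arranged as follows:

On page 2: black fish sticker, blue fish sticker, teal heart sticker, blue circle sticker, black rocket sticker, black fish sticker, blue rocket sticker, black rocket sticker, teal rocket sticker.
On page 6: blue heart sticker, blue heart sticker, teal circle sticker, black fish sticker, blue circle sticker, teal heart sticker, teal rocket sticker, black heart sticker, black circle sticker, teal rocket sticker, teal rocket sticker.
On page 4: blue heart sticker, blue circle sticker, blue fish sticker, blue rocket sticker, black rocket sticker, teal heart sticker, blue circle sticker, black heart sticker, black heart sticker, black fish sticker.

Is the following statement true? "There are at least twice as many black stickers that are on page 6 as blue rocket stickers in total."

black stickers on page 6: 3.
blue rocket stickers: 2.
The claim requires 3 ≥ 2 × 2 = 4, which does not hold.

False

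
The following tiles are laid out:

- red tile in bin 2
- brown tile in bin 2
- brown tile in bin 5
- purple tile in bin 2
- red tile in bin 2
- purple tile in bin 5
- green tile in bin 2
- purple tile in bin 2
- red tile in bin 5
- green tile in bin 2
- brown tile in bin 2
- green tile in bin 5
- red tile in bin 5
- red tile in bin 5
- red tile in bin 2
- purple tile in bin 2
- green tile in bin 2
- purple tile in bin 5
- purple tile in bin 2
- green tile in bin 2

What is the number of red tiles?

6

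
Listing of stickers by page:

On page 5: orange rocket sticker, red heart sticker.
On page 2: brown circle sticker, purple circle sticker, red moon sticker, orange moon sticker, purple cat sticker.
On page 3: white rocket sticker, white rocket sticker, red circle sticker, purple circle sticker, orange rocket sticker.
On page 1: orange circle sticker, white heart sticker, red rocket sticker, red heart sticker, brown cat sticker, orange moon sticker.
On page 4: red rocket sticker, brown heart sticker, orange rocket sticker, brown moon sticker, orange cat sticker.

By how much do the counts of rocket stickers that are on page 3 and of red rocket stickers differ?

1

rocket stickers on page 3: 3. red rocket stickers: 2.
|3 − 2| = 3 − 2 = 1.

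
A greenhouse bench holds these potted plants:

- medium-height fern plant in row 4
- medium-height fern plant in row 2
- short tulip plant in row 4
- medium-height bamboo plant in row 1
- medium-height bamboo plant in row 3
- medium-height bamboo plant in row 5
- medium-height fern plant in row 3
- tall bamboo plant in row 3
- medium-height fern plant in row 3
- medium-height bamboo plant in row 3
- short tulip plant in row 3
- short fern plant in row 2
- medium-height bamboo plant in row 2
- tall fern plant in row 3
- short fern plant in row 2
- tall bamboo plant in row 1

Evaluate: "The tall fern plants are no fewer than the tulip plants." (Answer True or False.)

False

|tall fern plants| = 1.
|tulip plants| = 2.
The claim requires 1 ≥ 2, which does not hold.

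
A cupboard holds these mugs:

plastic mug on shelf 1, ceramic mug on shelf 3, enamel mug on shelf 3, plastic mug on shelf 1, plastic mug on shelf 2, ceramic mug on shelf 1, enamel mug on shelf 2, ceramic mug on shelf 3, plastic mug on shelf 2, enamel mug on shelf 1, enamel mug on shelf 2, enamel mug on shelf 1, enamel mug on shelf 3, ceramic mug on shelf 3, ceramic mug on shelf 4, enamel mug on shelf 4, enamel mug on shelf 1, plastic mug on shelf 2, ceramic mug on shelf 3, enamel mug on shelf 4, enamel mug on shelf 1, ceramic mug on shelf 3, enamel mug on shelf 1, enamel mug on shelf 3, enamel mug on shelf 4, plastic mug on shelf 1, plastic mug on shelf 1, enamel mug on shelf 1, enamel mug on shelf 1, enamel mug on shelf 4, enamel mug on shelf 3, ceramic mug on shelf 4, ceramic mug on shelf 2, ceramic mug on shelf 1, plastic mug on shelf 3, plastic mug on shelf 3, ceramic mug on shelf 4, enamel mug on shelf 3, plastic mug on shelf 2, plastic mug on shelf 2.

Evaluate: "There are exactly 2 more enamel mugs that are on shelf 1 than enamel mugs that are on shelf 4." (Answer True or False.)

False

|enamel mugs on shelf 1| = 7.
|enamel mugs on shelf 4| = 4.
The claim requires 7 − 4 (= 3) to equal 2, which does not hold.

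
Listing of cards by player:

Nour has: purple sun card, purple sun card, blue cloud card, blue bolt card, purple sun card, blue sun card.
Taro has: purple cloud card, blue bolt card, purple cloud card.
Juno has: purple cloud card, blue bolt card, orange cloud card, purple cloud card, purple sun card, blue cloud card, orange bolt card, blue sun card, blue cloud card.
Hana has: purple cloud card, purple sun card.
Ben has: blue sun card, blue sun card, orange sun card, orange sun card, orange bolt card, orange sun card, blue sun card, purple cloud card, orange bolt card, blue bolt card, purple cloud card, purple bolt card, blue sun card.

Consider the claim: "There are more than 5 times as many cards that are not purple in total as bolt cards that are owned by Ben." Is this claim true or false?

There are 20 cards that are not purple.
Count of bolt cards owned by Ben: 4.
The claim requires 20 > 5 × 4 = 20, which does not hold.

False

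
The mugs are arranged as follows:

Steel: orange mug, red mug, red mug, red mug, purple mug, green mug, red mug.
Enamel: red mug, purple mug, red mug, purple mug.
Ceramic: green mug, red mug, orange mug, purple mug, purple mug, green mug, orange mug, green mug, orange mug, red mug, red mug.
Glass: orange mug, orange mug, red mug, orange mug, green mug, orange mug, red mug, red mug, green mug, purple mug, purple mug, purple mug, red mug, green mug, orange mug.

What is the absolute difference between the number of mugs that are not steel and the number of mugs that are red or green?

mugs that are not steel: 30. mugs that are red or green: 20.
|30 − 20| = 30 − 20 = 10.

10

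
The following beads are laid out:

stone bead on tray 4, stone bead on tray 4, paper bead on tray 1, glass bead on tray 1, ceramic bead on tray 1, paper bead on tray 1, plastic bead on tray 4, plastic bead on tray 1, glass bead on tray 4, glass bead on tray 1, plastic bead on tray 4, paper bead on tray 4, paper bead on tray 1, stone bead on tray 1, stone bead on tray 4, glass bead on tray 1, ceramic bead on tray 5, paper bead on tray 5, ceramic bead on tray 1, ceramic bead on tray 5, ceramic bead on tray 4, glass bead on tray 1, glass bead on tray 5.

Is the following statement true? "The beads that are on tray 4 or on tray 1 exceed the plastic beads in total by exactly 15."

False

There are 19 beads on tray 4 or on tray 1.
There are 3 plastic beads.
The claim requires 19 − 3 (= 16) to equal 15, which does not hold.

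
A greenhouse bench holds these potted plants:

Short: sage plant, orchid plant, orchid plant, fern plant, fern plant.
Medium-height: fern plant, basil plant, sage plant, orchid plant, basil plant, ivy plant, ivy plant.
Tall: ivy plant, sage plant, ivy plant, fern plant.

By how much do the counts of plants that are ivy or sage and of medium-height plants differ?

plants that are ivy or sage: 7. medium-height plants: 7.
|7 − 7| = 7 − 7 = 0.

0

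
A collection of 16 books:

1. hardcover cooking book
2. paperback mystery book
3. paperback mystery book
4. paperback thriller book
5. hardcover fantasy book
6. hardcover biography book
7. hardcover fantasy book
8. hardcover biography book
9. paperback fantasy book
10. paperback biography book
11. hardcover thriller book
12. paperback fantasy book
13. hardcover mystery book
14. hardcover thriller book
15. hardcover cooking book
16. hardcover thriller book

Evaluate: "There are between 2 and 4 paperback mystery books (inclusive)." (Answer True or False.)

True

|paperback mystery books| = 2.
The claim requires 2 ≤ 2 ≤ 4, which holds.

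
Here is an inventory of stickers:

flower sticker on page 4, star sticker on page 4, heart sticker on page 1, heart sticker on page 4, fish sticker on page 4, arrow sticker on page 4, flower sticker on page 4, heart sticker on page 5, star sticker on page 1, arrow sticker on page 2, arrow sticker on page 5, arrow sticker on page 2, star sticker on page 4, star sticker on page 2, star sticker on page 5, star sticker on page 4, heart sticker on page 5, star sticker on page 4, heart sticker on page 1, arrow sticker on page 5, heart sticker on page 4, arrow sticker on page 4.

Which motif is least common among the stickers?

fish

Counts by motif: star 7, arrow 6, heart 6, flower 2, fish 1.
The minimum is 1, held uniquely by fish.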